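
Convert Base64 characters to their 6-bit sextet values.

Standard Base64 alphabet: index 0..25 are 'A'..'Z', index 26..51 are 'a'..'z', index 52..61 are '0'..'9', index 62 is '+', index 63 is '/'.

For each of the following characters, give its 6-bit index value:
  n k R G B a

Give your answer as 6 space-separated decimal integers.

Answer: 39 36 17 6 1 26

Derivation:
'n': a..z range, 26 + ord('n') − ord('a') = 39
'k': a..z range, 26 + ord('k') − ord('a') = 36
'R': A..Z range, ord('R') − ord('A') = 17
'G': A..Z range, ord('G') − ord('A') = 6
'B': A..Z range, ord('B') − ord('A') = 1
'a': a..z range, 26 + ord('a') − ord('a') = 26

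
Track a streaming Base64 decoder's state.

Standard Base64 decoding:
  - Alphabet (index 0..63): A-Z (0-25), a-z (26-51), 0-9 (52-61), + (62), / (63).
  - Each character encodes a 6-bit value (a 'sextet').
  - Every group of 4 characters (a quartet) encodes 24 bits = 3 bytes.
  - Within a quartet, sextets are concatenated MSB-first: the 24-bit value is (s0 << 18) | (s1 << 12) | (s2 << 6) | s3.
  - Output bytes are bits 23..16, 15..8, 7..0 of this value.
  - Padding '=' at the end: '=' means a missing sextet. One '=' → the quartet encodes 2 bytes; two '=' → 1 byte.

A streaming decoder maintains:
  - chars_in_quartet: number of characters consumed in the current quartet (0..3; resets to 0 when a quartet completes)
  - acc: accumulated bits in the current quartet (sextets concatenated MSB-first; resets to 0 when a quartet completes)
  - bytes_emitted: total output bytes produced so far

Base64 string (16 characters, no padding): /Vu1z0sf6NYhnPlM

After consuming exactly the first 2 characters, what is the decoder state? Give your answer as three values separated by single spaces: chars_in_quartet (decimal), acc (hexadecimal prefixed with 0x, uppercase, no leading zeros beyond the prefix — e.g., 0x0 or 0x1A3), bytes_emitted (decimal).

After char 0 ('/'=63): chars_in_quartet=1 acc=0x3F bytes_emitted=0
After char 1 ('V'=21): chars_in_quartet=2 acc=0xFD5 bytes_emitted=0

Answer: 2 0xFD5 0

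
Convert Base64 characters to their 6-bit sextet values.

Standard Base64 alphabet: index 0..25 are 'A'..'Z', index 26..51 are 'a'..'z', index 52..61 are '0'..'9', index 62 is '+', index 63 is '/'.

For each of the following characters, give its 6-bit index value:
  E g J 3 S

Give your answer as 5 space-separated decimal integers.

'E': A..Z range, ord('E') − ord('A') = 4
'g': a..z range, 26 + ord('g') − ord('a') = 32
'J': A..Z range, ord('J') − ord('A') = 9
'3': 0..9 range, 52 + ord('3') − ord('0') = 55
'S': A..Z range, ord('S') − ord('A') = 18

Answer: 4 32 9 55 18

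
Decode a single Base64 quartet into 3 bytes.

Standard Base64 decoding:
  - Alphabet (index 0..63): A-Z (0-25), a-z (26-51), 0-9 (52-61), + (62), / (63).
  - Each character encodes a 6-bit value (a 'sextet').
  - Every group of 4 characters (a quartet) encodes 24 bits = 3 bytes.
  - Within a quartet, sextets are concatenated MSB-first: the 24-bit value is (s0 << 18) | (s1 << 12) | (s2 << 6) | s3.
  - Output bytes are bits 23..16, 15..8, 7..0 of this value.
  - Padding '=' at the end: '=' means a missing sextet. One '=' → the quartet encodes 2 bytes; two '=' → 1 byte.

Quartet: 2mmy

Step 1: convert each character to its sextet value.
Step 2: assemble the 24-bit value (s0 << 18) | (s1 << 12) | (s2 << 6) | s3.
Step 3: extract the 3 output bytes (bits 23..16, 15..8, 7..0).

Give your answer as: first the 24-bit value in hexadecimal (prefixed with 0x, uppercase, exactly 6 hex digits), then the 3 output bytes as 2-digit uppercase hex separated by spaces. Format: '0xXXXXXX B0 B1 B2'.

Sextets: 2=54, m=38, m=38, y=50
24-bit: (54<<18) | (38<<12) | (38<<6) | 50
      = 0xD80000 | 0x026000 | 0x000980 | 0x000032
      = 0xDA69B2
Bytes: (v>>16)&0xFF=DA, (v>>8)&0xFF=69, v&0xFF=B2

Answer: 0xDA69B2 DA 69 B2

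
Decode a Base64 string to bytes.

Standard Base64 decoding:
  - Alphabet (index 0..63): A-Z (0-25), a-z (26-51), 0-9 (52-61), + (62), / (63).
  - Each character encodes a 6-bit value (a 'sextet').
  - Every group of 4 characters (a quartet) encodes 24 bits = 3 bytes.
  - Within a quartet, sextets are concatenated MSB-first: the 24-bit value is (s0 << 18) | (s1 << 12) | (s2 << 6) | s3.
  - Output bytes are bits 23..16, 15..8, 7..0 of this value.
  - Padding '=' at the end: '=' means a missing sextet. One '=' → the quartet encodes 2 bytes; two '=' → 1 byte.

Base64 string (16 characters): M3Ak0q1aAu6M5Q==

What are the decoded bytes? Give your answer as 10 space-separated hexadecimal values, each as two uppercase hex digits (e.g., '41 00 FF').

Answer: 33 70 24 D2 AD 5A 02 EE 8C E5

Derivation:
After char 0 ('M'=12): chars_in_quartet=1 acc=0xC bytes_emitted=0
After char 1 ('3'=55): chars_in_quartet=2 acc=0x337 bytes_emitted=0
After char 2 ('A'=0): chars_in_quartet=3 acc=0xCDC0 bytes_emitted=0
After char 3 ('k'=36): chars_in_quartet=4 acc=0x337024 -> emit 33 70 24, reset; bytes_emitted=3
After char 4 ('0'=52): chars_in_quartet=1 acc=0x34 bytes_emitted=3
After char 5 ('q'=42): chars_in_quartet=2 acc=0xD2A bytes_emitted=3
After char 6 ('1'=53): chars_in_quartet=3 acc=0x34AB5 bytes_emitted=3
After char 7 ('a'=26): chars_in_quartet=4 acc=0xD2AD5A -> emit D2 AD 5A, reset; bytes_emitted=6
After char 8 ('A'=0): chars_in_quartet=1 acc=0x0 bytes_emitted=6
After char 9 ('u'=46): chars_in_quartet=2 acc=0x2E bytes_emitted=6
After char 10 ('6'=58): chars_in_quartet=3 acc=0xBBA bytes_emitted=6
After char 11 ('M'=12): chars_in_quartet=4 acc=0x2EE8C -> emit 02 EE 8C, reset; bytes_emitted=9
After char 12 ('5'=57): chars_in_quartet=1 acc=0x39 bytes_emitted=9
After char 13 ('Q'=16): chars_in_quartet=2 acc=0xE50 bytes_emitted=9
Padding '==': partial quartet acc=0xE50 -> emit E5; bytes_emitted=10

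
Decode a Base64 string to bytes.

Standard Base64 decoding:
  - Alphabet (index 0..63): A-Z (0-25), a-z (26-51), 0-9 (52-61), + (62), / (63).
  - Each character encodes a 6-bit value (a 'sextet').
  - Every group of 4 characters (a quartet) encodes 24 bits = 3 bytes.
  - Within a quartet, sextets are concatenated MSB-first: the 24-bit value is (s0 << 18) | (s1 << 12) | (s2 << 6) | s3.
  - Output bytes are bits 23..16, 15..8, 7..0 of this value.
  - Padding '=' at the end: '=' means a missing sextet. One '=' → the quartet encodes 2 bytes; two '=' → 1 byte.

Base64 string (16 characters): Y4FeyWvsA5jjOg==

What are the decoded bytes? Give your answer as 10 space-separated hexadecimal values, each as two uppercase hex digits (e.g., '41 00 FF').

After char 0 ('Y'=24): chars_in_quartet=1 acc=0x18 bytes_emitted=0
After char 1 ('4'=56): chars_in_quartet=2 acc=0x638 bytes_emitted=0
After char 2 ('F'=5): chars_in_quartet=3 acc=0x18E05 bytes_emitted=0
After char 3 ('e'=30): chars_in_quartet=4 acc=0x63815E -> emit 63 81 5E, reset; bytes_emitted=3
After char 4 ('y'=50): chars_in_quartet=1 acc=0x32 bytes_emitted=3
After char 5 ('W'=22): chars_in_quartet=2 acc=0xC96 bytes_emitted=3
After char 6 ('v'=47): chars_in_quartet=3 acc=0x325AF bytes_emitted=3
After char 7 ('s'=44): chars_in_quartet=4 acc=0xC96BEC -> emit C9 6B EC, reset; bytes_emitted=6
After char 8 ('A'=0): chars_in_quartet=1 acc=0x0 bytes_emitted=6
After char 9 ('5'=57): chars_in_quartet=2 acc=0x39 bytes_emitted=6
After char 10 ('j'=35): chars_in_quartet=3 acc=0xE63 bytes_emitted=6
After char 11 ('j'=35): chars_in_quartet=4 acc=0x398E3 -> emit 03 98 E3, reset; bytes_emitted=9
After char 12 ('O'=14): chars_in_quartet=1 acc=0xE bytes_emitted=9
After char 13 ('g'=32): chars_in_quartet=2 acc=0x3A0 bytes_emitted=9
Padding '==': partial quartet acc=0x3A0 -> emit 3A; bytes_emitted=10

Answer: 63 81 5E C9 6B EC 03 98 E3 3A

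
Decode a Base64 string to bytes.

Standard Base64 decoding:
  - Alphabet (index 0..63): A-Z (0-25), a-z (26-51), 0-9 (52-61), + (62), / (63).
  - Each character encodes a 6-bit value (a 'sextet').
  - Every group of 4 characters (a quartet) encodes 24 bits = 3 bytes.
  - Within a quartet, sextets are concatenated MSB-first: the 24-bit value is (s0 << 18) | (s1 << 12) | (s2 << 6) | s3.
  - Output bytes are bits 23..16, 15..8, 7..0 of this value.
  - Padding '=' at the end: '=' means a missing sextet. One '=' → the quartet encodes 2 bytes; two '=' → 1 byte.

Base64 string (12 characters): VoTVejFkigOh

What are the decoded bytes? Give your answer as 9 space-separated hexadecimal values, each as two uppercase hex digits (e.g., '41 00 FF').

Answer: 56 84 D5 7A 31 64 8A 03 A1

Derivation:
After char 0 ('V'=21): chars_in_quartet=1 acc=0x15 bytes_emitted=0
After char 1 ('o'=40): chars_in_quartet=2 acc=0x568 bytes_emitted=0
After char 2 ('T'=19): chars_in_quartet=3 acc=0x15A13 bytes_emitted=0
After char 3 ('V'=21): chars_in_quartet=4 acc=0x5684D5 -> emit 56 84 D5, reset; bytes_emitted=3
After char 4 ('e'=30): chars_in_quartet=1 acc=0x1E bytes_emitted=3
After char 5 ('j'=35): chars_in_quartet=2 acc=0x7A3 bytes_emitted=3
After char 6 ('F'=5): chars_in_quartet=3 acc=0x1E8C5 bytes_emitted=3
After char 7 ('k'=36): chars_in_quartet=4 acc=0x7A3164 -> emit 7A 31 64, reset; bytes_emitted=6
After char 8 ('i'=34): chars_in_quartet=1 acc=0x22 bytes_emitted=6
After char 9 ('g'=32): chars_in_quartet=2 acc=0x8A0 bytes_emitted=6
After char 10 ('O'=14): chars_in_quartet=3 acc=0x2280E bytes_emitted=6
After char 11 ('h'=33): chars_in_quartet=4 acc=0x8A03A1 -> emit 8A 03 A1, reset; bytes_emitted=9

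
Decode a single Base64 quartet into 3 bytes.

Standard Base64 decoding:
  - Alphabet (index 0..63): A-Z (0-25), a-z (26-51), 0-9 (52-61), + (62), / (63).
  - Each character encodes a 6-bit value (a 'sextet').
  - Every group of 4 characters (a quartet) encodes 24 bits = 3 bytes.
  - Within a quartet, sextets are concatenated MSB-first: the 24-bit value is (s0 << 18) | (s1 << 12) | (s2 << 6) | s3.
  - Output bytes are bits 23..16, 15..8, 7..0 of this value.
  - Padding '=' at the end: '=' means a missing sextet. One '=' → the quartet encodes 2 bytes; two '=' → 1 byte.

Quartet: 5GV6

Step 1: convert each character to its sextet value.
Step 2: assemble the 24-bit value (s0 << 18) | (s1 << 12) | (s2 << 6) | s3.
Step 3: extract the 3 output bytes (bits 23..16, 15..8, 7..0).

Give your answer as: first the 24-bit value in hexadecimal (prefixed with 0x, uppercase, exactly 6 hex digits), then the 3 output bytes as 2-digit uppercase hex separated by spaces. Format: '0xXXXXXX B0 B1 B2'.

Sextets: 5=57, G=6, V=21, 6=58
24-bit: (57<<18) | (6<<12) | (21<<6) | 58
      = 0xE40000 | 0x006000 | 0x000540 | 0x00003A
      = 0xE4657A
Bytes: (v>>16)&0xFF=E4, (v>>8)&0xFF=65, v&0xFF=7A

Answer: 0xE4657A E4 65 7A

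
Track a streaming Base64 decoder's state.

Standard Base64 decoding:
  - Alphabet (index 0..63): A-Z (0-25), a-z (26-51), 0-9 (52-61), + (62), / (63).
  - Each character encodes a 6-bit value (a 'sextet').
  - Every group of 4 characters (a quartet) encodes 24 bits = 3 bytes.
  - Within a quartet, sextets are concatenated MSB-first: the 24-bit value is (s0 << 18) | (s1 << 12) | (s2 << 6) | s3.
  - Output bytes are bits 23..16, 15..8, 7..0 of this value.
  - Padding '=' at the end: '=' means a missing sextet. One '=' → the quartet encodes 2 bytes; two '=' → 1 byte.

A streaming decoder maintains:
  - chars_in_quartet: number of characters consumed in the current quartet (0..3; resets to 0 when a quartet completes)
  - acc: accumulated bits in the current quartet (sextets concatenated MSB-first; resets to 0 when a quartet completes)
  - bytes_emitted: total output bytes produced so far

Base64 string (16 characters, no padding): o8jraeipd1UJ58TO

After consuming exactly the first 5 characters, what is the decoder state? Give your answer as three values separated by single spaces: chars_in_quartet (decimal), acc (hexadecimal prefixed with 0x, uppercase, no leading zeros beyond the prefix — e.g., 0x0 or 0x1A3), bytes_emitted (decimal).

Answer: 1 0x1A 3

Derivation:
After char 0 ('o'=40): chars_in_quartet=1 acc=0x28 bytes_emitted=0
After char 1 ('8'=60): chars_in_quartet=2 acc=0xA3C bytes_emitted=0
After char 2 ('j'=35): chars_in_quartet=3 acc=0x28F23 bytes_emitted=0
After char 3 ('r'=43): chars_in_quartet=4 acc=0xA3C8EB -> emit A3 C8 EB, reset; bytes_emitted=3
After char 4 ('a'=26): chars_in_quartet=1 acc=0x1A bytes_emitted=3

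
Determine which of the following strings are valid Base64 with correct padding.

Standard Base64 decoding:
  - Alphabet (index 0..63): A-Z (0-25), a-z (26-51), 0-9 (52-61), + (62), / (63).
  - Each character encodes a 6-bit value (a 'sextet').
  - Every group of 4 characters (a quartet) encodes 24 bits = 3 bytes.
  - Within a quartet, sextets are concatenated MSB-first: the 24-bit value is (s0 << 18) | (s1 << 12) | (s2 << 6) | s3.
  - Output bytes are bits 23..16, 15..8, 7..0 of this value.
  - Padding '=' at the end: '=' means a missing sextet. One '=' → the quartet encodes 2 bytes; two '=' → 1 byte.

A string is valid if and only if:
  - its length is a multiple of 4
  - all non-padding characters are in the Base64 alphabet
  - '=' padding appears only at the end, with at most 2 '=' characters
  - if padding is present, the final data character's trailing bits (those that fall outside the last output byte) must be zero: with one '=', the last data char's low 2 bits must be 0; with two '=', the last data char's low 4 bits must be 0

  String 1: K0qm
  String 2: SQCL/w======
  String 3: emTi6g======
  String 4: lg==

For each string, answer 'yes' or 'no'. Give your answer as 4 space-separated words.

String 1: 'K0qm' → valid
String 2: 'SQCL/w======' → invalid (6 pad chars (max 2))
String 3: 'emTi6g======' → invalid (6 pad chars (max 2))
String 4: 'lg==' → valid

Answer: yes no no yes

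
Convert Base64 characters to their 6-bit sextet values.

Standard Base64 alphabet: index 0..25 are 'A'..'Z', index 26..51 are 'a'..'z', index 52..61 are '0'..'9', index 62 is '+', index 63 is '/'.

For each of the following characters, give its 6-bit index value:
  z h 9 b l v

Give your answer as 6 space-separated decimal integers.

'z': a..z range, 26 + ord('z') − ord('a') = 51
'h': a..z range, 26 + ord('h') − ord('a') = 33
'9': 0..9 range, 52 + ord('9') − ord('0') = 61
'b': a..z range, 26 + ord('b') − ord('a') = 27
'l': a..z range, 26 + ord('l') − ord('a') = 37
'v': a..z range, 26 + ord('v') − ord('a') = 47

Answer: 51 33 61 27 37 47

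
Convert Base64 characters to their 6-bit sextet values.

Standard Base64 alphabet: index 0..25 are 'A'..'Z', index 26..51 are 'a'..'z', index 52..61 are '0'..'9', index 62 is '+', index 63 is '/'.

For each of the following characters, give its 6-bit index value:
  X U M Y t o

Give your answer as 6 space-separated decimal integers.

Answer: 23 20 12 24 45 40

Derivation:
'X': A..Z range, ord('X') − ord('A') = 23
'U': A..Z range, ord('U') − ord('A') = 20
'M': A..Z range, ord('M') − ord('A') = 12
'Y': A..Z range, ord('Y') − ord('A') = 24
't': a..z range, 26 + ord('t') − ord('a') = 45
'o': a..z range, 26 + ord('o') − ord('a') = 40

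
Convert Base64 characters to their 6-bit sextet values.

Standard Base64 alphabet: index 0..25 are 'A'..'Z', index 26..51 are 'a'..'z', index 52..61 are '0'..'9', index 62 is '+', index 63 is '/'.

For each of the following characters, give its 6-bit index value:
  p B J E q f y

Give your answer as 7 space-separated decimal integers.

'p': a..z range, 26 + ord('p') − ord('a') = 41
'B': A..Z range, ord('B') − ord('A') = 1
'J': A..Z range, ord('J') − ord('A') = 9
'E': A..Z range, ord('E') − ord('A') = 4
'q': a..z range, 26 + ord('q') − ord('a') = 42
'f': a..z range, 26 + ord('f') − ord('a') = 31
'y': a..z range, 26 + ord('y') − ord('a') = 50

Answer: 41 1 9 4 42 31 50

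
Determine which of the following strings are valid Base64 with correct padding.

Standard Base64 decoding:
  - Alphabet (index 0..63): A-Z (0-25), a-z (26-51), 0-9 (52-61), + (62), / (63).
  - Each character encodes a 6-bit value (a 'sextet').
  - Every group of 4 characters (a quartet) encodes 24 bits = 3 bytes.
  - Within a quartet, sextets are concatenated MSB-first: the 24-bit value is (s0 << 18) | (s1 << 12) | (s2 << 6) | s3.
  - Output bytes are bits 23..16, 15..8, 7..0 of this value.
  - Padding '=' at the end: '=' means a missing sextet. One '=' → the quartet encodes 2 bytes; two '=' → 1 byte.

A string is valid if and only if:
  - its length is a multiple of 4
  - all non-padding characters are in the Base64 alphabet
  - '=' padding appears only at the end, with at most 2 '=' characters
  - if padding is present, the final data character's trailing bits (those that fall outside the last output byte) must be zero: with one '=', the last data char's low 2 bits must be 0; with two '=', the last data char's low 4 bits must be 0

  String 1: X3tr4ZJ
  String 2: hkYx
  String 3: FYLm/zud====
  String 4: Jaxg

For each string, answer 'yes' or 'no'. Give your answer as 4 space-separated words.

String 1: 'X3tr4ZJ' → invalid (len=7 not mult of 4)
String 2: 'hkYx' → valid
String 3: 'FYLm/zud====' → invalid (4 pad chars (max 2))
String 4: 'Jaxg' → valid

Answer: no yes no yes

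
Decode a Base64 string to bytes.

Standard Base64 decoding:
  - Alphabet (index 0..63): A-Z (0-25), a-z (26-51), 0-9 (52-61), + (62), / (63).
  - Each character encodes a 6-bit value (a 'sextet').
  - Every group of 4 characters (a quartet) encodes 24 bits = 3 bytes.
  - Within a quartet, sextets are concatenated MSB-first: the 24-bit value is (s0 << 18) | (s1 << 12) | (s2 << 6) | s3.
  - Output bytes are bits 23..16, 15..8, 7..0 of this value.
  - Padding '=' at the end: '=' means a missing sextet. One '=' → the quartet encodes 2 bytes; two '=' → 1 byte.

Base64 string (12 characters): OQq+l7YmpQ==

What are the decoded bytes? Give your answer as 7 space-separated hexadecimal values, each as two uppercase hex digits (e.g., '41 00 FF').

After char 0 ('O'=14): chars_in_quartet=1 acc=0xE bytes_emitted=0
After char 1 ('Q'=16): chars_in_quartet=2 acc=0x390 bytes_emitted=0
After char 2 ('q'=42): chars_in_quartet=3 acc=0xE42A bytes_emitted=0
After char 3 ('+'=62): chars_in_quartet=4 acc=0x390ABE -> emit 39 0A BE, reset; bytes_emitted=3
After char 4 ('l'=37): chars_in_quartet=1 acc=0x25 bytes_emitted=3
After char 5 ('7'=59): chars_in_quartet=2 acc=0x97B bytes_emitted=3
After char 6 ('Y'=24): chars_in_quartet=3 acc=0x25ED8 bytes_emitted=3
After char 7 ('m'=38): chars_in_quartet=4 acc=0x97B626 -> emit 97 B6 26, reset; bytes_emitted=6
After char 8 ('p'=41): chars_in_quartet=1 acc=0x29 bytes_emitted=6
After char 9 ('Q'=16): chars_in_quartet=2 acc=0xA50 bytes_emitted=6
Padding '==': partial quartet acc=0xA50 -> emit A5; bytes_emitted=7

Answer: 39 0A BE 97 B6 26 A5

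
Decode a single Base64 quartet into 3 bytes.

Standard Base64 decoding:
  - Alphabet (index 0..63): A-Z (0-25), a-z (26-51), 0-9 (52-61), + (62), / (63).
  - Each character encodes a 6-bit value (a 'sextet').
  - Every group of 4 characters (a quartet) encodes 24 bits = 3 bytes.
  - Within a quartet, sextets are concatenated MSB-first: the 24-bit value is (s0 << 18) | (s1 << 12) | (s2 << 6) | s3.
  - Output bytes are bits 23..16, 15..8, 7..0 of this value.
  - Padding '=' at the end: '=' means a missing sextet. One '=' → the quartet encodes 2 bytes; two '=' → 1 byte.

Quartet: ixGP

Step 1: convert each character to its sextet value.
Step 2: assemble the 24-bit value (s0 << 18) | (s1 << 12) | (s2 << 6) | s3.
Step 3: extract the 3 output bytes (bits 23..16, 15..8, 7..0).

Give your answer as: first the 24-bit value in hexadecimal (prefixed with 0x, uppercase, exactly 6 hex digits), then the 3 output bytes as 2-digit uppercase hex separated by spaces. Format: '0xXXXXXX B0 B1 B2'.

Sextets: i=34, x=49, G=6, P=15
24-bit: (34<<18) | (49<<12) | (6<<6) | 15
      = 0x880000 | 0x031000 | 0x000180 | 0x00000F
      = 0x8B118F
Bytes: (v>>16)&0xFF=8B, (v>>8)&0xFF=11, v&0xFF=8F

Answer: 0x8B118F 8B 11 8F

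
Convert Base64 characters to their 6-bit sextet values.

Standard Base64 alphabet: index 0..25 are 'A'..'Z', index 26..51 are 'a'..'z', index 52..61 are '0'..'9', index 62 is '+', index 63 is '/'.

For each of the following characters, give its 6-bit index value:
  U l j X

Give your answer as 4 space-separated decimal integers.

'U': A..Z range, ord('U') − ord('A') = 20
'l': a..z range, 26 + ord('l') − ord('a') = 37
'j': a..z range, 26 + ord('j') − ord('a') = 35
'X': A..Z range, ord('X') − ord('A') = 23

Answer: 20 37 35 23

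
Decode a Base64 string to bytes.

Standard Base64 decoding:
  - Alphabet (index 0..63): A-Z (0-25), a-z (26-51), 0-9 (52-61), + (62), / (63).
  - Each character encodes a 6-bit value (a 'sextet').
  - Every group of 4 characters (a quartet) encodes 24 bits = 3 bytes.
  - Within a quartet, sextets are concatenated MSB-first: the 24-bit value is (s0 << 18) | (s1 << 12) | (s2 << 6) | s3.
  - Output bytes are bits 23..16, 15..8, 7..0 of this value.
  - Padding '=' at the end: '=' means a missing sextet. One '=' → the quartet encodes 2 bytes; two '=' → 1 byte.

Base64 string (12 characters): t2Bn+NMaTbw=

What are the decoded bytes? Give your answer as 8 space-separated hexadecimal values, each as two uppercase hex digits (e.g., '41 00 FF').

Answer: B7 60 67 F8 D3 1A 4D BC

Derivation:
After char 0 ('t'=45): chars_in_quartet=1 acc=0x2D bytes_emitted=0
After char 1 ('2'=54): chars_in_quartet=2 acc=0xB76 bytes_emitted=0
After char 2 ('B'=1): chars_in_quartet=3 acc=0x2DD81 bytes_emitted=0
After char 3 ('n'=39): chars_in_quartet=4 acc=0xB76067 -> emit B7 60 67, reset; bytes_emitted=3
After char 4 ('+'=62): chars_in_quartet=1 acc=0x3E bytes_emitted=3
After char 5 ('N'=13): chars_in_quartet=2 acc=0xF8D bytes_emitted=3
After char 6 ('M'=12): chars_in_quartet=3 acc=0x3E34C bytes_emitted=3
After char 7 ('a'=26): chars_in_quartet=4 acc=0xF8D31A -> emit F8 D3 1A, reset; bytes_emitted=6
After char 8 ('T'=19): chars_in_quartet=1 acc=0x13 bytes_emitted=6
After char 9 ('b'=27): chars_in_quartet=2 acc=0x4DB bytes_emitted=6
After char 10 ('w'=48): chars_in_quartet=3 acc=0x136F0 bytes_emitted=6
Padding '=': partial quartet acc=0x136F0 -> emit 4D BC; bytes_emitted=8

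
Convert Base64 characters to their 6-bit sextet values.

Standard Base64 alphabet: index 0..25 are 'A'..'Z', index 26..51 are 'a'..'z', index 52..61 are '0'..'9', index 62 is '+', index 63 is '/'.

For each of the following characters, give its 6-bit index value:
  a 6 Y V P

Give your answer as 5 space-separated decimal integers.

'a': a..z range, 26 + ord('a') − ord('a') = 26
'6': 0..9 range, 52 + ord('6') − ord('0') = 58
'Y': A..Z range, ord('Y') − ord('A') = 24
'V': A..Z range, ord('V') − ord('A') = 21
'P': A..Z range, ord('P') − ord('A') = 15

Answer: 26 58 24 21 15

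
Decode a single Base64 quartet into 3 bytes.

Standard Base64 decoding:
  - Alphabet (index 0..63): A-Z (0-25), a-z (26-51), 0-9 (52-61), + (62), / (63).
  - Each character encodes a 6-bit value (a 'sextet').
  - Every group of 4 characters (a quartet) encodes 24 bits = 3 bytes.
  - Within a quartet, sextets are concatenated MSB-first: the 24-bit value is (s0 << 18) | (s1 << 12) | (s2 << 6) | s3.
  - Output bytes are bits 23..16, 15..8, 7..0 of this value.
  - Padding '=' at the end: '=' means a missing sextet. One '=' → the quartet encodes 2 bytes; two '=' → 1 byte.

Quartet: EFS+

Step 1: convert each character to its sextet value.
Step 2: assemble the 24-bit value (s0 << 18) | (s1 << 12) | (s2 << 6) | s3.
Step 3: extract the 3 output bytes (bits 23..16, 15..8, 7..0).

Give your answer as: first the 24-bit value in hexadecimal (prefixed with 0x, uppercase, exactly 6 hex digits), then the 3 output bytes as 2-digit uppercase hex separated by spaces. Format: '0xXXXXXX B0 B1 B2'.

Sextets: E=4, F=5, S=18, +=62
24-bit: (4<<18) | (5<<12) | (18<<6) | 62
      = 0x100000 | 0x005000 | 0x000480 | 0x00003E
      = 0x1054BE
Bytes: (v>>16)&0xFF=10, (v>>8)&0xFF=54, v&0xFF=BE

Answer: 0x1054BE 10 54 BE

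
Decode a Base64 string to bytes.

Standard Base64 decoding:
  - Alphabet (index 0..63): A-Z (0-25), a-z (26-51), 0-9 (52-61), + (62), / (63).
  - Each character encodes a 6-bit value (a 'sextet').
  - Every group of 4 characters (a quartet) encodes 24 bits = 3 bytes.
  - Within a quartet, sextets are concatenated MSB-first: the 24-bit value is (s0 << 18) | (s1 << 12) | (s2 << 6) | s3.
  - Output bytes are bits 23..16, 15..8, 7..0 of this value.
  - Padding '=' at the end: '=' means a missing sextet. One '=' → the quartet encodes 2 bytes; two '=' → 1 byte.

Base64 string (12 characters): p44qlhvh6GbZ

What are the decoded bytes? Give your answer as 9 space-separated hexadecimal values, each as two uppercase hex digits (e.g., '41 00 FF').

Answer: A7 8E 2A 96 1B E1 E8 66 D9

Derivation:
After char 0 ('p'=41): chars_in_quartet=1 acc=0x29 bytes_emitted=0
After char 1 ('4'=56): chars_in_quartet=2 acc=0xA78 bytes_emitted=0
After char 2 ('4'=56): chars_in_quartet=3 acc=0x29E38 bytes_emitted=0
After char 3 ('q'=42): chars_in_quartet=4 acc=0xA78E2A -> emit A7 8E 2A, reset; bytes_emitted=3
After char 4 ('l'=37): chars_in_quartet=1 acc=0x25 bytes_emitted=3
After char 5 ('h'=33): chars_in_quartet=2 acc=0x961 bytes_emitted=3
After char 6 ('v'=47): chars_in_quartet=3 acc=0x2586F bytes_emitted=3
After char 7 ('h'=33): chars_in_quartet=4 acc=0x961BE1 -> emit 96 1B E1, reset; bytes_emitted=6
After char 8 ('6'=58): chars_in_quartet=1 acc=0x3A bytes_emitted=6
After char 9 ('G'=6): chars_in_quartet=2 acc=0xE86 bytes_emitted=6
After char 10 ('b'=27): chars_in_quartet=3 acc=0x3A19B bytes_emitted=6
After char 11 ('Z'=25): chars_in_quartet=4 acc=0xE866D9 -> emit E8 66 D9, reset; bytes_emitted=9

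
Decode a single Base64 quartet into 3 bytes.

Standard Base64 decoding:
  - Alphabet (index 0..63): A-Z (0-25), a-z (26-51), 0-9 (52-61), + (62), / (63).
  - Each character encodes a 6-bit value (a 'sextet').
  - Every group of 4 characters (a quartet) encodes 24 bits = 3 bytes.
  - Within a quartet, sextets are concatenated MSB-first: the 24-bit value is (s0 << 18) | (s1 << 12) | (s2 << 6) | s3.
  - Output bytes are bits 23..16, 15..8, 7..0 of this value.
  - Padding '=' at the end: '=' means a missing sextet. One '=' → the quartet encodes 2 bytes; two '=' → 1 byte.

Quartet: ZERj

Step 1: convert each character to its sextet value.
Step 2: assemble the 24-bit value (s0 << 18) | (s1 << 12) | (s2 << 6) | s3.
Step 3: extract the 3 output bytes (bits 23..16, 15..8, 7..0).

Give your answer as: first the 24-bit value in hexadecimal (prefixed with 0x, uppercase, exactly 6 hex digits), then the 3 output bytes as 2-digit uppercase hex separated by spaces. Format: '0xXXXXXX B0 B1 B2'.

Answer: 0x644463 64 44 63

Derivation:
Sextets: Z=25, E=4, R=17, j=35
24-bit: (25<<18) | (4<<12) | (17<<6) | 35
      = 0x640000 | 0x004000 | 0x000440 | 0x000023
      = 0x644463
Bytes: (v>>16)&0xFF=64, (v>>8)&0xFF=44, v&0xFF=63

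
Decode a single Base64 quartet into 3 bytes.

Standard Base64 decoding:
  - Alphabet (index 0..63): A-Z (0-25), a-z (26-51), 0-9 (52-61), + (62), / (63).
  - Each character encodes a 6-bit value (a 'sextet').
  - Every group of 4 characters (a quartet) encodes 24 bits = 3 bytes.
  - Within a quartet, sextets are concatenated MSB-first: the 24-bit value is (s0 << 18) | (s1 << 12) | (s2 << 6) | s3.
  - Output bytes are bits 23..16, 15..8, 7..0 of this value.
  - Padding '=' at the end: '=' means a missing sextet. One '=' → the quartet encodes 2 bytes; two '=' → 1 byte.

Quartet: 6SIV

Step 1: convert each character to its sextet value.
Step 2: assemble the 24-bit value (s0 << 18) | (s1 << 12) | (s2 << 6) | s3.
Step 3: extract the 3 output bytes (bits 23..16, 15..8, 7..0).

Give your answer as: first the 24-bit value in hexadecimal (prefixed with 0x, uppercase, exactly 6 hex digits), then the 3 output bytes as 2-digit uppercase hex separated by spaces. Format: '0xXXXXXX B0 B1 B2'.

Sextets: 6=58, S=18, I=8, V=21
24-bit: (58<<18) | (18<<12) | (8<<6) | 21
      = 0xE80000 | 0x012000 | 0x000200 | 0x000015
      = 0xE92215
Bytes: (v>>16)&0xFF=E9, (v>>8)&0xFF=22, v&0xFF=15

Answer: 0xE92215 E9 22 15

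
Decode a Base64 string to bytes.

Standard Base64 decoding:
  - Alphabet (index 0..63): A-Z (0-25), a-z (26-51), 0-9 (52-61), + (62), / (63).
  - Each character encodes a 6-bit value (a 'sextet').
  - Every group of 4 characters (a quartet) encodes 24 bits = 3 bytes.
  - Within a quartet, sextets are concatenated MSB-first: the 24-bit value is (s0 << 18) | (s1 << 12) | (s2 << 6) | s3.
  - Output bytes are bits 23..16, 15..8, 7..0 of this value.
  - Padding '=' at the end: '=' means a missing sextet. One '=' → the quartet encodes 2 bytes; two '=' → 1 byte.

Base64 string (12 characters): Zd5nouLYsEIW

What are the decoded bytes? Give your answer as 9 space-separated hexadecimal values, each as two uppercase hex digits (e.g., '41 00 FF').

After char 0 ('Z'=25): chars_in_quartet=1 acc=0x19 bytes_emitted=0
After char 1 ('d'=29): chars_in_quartet=2 acc=0x65D bytes_emitted=0
After char 2 ('5'=57): chars_in_quartet=3 acc=0x19779 bytes_emitted=0
After char 3 ('n'=39): chars_in_quartet=4 acc=0x65DE67 -> emit 65 DE 67, reset; bytes_emitted=3
After char 4 ('o'=40): chars_in_quartet=1 acc=0x28 bytes_emitted=3
After char 5 ('u'=46): chars_in_quartet=2 acc=0xA2E bytes_emitted=3
After char 6 ('L'=11): chars_in_quartet=3 acc=0x28B8B bytes_emitted=3
After char 7 ('Y'=24): chars_in_quartet=4 acc=0xA2E2D8 -> emit A2 E2 D8, reset; bytes_emitted=6
After char 8 ('s'=44): chars_in_quartet=1 acc=0x2C bytes_emitted=6
After char 9 ('E'=4): chars_in_quartet=2 acc=0xB04 bytes_emitted=6
After char 10 ('I'=8): chars_in_quartet=3 acc=0x2C108 bytes_emitted=6
After char 11 ('W'=22): chars_in_quartet=4 acc=0xB04216 -> emit B0 42 16, reset; bytes_emitted=9

Answer: 65 DE 67 A2 E2 D8 B0 42 16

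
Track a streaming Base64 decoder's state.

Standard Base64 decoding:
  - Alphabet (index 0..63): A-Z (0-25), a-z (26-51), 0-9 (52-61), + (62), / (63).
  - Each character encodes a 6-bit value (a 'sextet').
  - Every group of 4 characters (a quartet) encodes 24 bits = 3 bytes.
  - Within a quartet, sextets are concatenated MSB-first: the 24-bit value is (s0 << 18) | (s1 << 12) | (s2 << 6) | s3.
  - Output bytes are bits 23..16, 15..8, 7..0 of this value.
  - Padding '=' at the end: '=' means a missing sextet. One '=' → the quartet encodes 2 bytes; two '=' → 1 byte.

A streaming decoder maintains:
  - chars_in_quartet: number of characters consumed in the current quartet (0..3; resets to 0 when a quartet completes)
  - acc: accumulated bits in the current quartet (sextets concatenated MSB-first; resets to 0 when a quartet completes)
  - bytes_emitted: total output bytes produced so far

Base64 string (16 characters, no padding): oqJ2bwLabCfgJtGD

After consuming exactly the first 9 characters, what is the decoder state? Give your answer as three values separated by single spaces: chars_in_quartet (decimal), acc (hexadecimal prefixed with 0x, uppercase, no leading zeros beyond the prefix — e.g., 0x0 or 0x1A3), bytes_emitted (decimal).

After char 0 ('o'=40): chars_in_quartet=1 acc=0x28 bytes_emitted=0
After char 1 ('q'=42): chars_in_quartet=2 acc=0xA2A bytes_emitted=0
After char 2 ('J'=9): chars_in_quartet=3 acc=0x28A89 bytes_emitted=0
After char 3 ('2'=54): chars_in_quartet=4 acc=0xA2A276 -> emit A2 A2 76, reset; bytes_emitted=3
After char 4 ('b'=27): chars_in_quartet=1 acc=0x1B bytes_emitted=3
After char 5 ('w'=48): chars_in_quartet=2 acc=0x6F0 bytes_emitted=3
After char 6 ('L'=11): chars_in_quartet=3 acc=0x1BC0B bytes_emitted=3
After char 7 ('a'=26): chars_in_quartet=4 acc=0x6F02DA -> emit 6F 02 DA, reset; bytes_emitted=6
After char 8 ('b'=27): chars_in_quartet=1 acc=0x1B bytes_emitted=6

Answer: 1 0x1B 6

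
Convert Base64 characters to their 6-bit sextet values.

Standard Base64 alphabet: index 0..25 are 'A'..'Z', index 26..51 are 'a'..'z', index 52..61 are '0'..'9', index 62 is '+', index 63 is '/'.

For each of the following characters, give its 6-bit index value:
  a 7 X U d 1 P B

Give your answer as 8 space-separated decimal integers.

Answer: 26 59 23 20 29 53 15 1

Derivation:
'a': a..z range, 26 + ord('a') − ord('a') = 26
'7': 0..9 range, 52 + ord('7') − ord('0') = 59
'X': A..Z range, ord('X') − ord('A') = 23
'U': A..Z range, ord('U') − ord('A') = 20
'd': a..z range, 26 + ord('d') − ord('a') = 29
'1': 0..9 range, 52 + ord('1') − ord('0') = 53
'P': A..Z range, ord('P') − ord('A') = 15
'B': A..Z range, ord('B') − ord('A') = 1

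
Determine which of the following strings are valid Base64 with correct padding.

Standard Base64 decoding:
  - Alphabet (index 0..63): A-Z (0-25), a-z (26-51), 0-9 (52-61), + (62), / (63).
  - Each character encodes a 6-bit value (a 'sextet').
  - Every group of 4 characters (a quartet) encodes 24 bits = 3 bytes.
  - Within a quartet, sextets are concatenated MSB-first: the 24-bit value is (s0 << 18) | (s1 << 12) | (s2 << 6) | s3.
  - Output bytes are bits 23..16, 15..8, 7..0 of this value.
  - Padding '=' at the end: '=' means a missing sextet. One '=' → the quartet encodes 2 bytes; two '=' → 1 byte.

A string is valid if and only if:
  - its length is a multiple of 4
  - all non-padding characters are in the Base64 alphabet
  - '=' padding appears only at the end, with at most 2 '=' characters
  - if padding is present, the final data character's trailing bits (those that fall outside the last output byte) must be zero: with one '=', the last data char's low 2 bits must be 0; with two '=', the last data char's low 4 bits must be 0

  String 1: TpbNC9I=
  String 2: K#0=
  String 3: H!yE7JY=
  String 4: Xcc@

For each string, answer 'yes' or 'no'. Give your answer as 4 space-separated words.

String 1: 'TpbNC9I=' → valid
String 2: 'K#0=' → invalid (bad char(s): ['#'])
String 3: 'H!yE7JY=' → invalid (bad char(s): ['!'])
String 4: 'Xcc@' → invalid (bad char(s): ['@'])

Answer: yes no no no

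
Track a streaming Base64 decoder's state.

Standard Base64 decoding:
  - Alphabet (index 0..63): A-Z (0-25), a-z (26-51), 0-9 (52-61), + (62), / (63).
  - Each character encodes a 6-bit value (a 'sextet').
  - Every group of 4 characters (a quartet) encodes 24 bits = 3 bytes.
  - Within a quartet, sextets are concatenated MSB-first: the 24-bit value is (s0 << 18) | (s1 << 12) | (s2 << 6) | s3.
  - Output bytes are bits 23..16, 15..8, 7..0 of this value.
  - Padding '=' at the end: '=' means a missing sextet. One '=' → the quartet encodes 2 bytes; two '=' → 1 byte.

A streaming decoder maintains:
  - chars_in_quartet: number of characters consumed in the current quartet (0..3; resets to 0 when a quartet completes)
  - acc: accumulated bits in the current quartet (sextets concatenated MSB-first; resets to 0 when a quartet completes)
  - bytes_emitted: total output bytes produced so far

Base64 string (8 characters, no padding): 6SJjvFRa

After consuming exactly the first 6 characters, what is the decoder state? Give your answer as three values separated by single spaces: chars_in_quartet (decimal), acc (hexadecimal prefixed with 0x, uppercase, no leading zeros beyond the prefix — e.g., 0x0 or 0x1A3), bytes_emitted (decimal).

After char 0 ('6'=58): chars_in_quartet=1 acc=0x3A bytes_emitted=0
After char 1 ('S'=18): chars_in_quartet=2 acc=0xE92 bytes_emitted=0
After char 2 ('J'=9): chars_in_quartet=3 acc=0x3A489 bytes_emitted=0
After char 3 ('j'=35): chars_in_quartet=4 acc=0xE92263 -> emit E9 22 63, reset; bytes_emitted=3
After char 4 ('v'=47): chars_in_quartet=1 acc=0x2F bytes_emitted=3
After char 5 ('F'=5): chars_in_quartet=2 acc=0xBC5 bytes_emitted=3

Answer: 2 0xBC5 3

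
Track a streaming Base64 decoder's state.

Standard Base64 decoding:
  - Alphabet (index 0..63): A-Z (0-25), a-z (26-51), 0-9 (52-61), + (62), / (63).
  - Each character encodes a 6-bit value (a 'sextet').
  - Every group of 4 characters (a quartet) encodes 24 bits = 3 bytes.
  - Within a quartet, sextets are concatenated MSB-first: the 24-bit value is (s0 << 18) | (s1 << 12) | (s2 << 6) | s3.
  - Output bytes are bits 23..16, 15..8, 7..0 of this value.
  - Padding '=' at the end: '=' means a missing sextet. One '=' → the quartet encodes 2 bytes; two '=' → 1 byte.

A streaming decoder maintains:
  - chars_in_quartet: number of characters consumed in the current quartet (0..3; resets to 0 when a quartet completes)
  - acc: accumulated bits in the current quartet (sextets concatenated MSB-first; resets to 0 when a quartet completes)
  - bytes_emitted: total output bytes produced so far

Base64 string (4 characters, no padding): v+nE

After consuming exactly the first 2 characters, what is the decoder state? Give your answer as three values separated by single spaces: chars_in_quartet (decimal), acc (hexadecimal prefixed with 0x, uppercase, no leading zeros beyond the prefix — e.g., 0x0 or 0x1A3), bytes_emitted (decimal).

Answer: 2 0xBFE 0

Derivation:
After char 0 ('v'=47): chars_in_quartet=1 acc=0x2F bytes_emitted=0
After char 1 ('+'=62): chars_in_quartet=2 acc=0xBFE bytes_emitted=0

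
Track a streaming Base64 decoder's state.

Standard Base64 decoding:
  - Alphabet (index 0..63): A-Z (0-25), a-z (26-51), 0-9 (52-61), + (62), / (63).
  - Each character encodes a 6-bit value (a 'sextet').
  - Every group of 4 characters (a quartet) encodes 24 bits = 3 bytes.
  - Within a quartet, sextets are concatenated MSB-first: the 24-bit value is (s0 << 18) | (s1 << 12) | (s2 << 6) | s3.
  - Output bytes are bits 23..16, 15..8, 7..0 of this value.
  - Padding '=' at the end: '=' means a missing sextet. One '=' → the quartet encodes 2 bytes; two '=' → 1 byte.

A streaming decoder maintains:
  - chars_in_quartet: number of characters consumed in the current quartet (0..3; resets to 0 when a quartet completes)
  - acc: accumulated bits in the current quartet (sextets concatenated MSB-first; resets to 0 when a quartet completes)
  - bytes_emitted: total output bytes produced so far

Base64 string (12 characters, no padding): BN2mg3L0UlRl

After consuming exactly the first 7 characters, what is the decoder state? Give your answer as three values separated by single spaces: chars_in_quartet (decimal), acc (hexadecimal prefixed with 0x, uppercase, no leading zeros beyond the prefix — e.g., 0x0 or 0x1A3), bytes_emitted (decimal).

Answer: 3 0x20DCB 3

Derivation:
After char 0 ('B'=1): chars_in_quartet=1 acc=0x1 bytes_emitted=0
After char 1 ('N'=13): chars_in_quartet=2 acc=0x4D bytes_emitted=0
After char 2 ('2'=54): chars_in_quartet=3 acc=0x1376 bytes_emitted=0
After char 3 ('m'=38): chars_in_quartet=4 acc=0x4DDA6 -> emit 04 DD A6, reset; bytes_emitted=3
After char 4 ('g'=32): chars_in_quartet=1 acc=0x20 bytes_emitted=3
After char 5 ('3'=55): chars_in_quartet=2 acc=0x837 bytes_emitted=3
After char 6 ('L'=11): chars_in_quartet=3 acc=0x20DCB bytes_emitted=3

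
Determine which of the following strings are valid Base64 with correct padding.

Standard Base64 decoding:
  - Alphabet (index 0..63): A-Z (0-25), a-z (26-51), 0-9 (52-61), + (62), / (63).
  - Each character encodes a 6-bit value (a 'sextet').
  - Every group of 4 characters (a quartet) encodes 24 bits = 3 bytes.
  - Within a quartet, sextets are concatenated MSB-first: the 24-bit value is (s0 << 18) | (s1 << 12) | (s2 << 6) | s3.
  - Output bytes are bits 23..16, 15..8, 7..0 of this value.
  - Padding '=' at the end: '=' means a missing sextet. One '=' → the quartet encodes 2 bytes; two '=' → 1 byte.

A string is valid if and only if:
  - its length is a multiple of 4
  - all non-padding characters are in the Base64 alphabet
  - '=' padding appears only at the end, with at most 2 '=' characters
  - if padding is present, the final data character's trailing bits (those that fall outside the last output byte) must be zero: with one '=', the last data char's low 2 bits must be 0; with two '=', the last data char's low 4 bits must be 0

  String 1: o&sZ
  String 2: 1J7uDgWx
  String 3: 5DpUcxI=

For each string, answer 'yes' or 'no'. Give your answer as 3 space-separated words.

String 1: 'o&sZ' → invalid (bad char(s): ['&'])
String 2: '1J7uDgWx' → valid
String 3: '5DpUcxI=' → valid

Answer: no yes yes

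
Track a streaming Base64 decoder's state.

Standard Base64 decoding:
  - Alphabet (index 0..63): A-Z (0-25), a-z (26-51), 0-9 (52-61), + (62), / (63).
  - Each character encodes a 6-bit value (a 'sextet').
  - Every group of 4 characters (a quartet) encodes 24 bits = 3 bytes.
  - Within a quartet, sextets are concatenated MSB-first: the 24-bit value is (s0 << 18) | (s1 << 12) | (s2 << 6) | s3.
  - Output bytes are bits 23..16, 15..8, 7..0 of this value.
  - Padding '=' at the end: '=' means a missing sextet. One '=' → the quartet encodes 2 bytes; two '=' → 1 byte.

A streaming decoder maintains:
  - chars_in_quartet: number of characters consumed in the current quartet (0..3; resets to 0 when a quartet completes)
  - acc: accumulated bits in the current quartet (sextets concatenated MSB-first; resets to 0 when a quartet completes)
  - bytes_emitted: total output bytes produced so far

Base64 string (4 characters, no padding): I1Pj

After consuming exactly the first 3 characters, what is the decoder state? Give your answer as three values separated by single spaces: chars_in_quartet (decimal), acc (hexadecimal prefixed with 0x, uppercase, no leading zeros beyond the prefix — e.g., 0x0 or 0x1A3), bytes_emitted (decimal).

Answer: 3 0x8D4F 0

Derivation:
After char 0 ('I'=8): chars_in_quartet=1 acc=0x8 bytes_emitted=0
After char 1 ('1'=53): chars_in_quartet=2 acc=0x235 bytes_emitted=0
After char 2 ('P'=15): chars_in_quartet=3 acc=0x8D4F bytes_emitted=0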